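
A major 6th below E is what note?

E down a major sixth is G, so the target letter is G.
From E, a major sixth is 9 semitones down: G.

G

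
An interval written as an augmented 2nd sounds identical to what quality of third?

minor

An augmented second spans 3 semitones.
A third spanning 3 semitones is minor (the major third is 4).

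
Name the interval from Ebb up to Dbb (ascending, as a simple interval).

minor seventh

Counting letters E–F–G–A–B–C–D gives a seventh.
Ebb→Dbb = 10 semitones, 1 narrower than the major seventh (11), so minor.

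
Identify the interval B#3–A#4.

Counting letters B–C–D–E–F–G–A gives a seventh.
B#→A# = 10 semitones, 1 narrower than the major seventh (11), so minor.

minor seventh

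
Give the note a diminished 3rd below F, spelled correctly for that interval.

D#

F down a major third is Db, so the target letter is D.
From F, a diminished third is 2 semitones down: D#.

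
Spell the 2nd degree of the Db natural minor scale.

Eb

The Db natural minor scale runs Db Eb Fb Gb Ab Bbb Cb.
Degree 2 is Eb.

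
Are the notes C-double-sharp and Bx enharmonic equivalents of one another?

Two spellings are enharmonically equivalent only if they share a pitch class.
Here C## → 2, B## → 1; 1 ≠ 2, so they are not.

No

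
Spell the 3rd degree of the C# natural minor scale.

E

Degree 3 takes the letter 2 steps above C, which is E.
In natural minor, degree 3 sits 3 semitones above the tonic. C# + 3 semitones is pitch class 4, spelled on E as E.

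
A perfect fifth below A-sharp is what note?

D#

A down a perfect fifth is D, so the target letter is D.
From A#, a perfect fifth is 7 semitones down: D#.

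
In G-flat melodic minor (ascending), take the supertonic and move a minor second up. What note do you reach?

Bbb

The supertonic of Gb melodic minor (ascending) is Ab.
A minor second (1 semitone) above Ab lands on the letter B, giving Bbb.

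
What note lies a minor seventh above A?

G

A up a major seventh is G#, so the target letter is G.
From A, a minor seventh is 10 semitones up: G.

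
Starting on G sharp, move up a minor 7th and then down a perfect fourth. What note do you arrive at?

C#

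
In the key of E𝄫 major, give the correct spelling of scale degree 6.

Cb

Degree 6 takes the letter 5 steps above E, which is C.
In major, degree 6 sits 9 semitones above the tonic. Ebb + 9 semitones is pitch class 11, spelled on C as Cb.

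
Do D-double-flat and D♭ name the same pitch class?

Dbb is pitch class 0; Db is pitch class 1.
The pitch classes differ (0 vs. 1), so they are not enharmonic equivalents.

No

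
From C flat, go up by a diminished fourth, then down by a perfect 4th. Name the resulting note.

Cbb

A diminished fourth up from Cb is Fbb (letter F, 4 semitones up).
A perfect fourth down from Fbb is Cbb (letter C, 5 semitones down).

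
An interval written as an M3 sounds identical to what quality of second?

doubly augmented

A major third spans 4 semitones.
A second spanning 4 semitones is doubly augmented (the major second is 2).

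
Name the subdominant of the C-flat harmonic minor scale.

Degree 4 takes the letter 3 steps above C, which is F.
In harmonic minor, degree 4 sits 5 semitones above the tonic. Cb + 5 semitones is pitch class 4, spelled on F as Fb.

Fb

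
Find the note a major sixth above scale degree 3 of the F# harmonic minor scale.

Scale degree 3 of F# harmonic minor is A.
A major sixth (9 semitones) above A lands on the letter F, giving F#.

F#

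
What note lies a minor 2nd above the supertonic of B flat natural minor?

Db

The supertonic of Bb natural minor is C.
A minor second (1 semitone) above C lands on the letter D, giving Db.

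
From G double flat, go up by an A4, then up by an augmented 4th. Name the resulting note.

An augmented fourth up from Gbb is Cb (letter C, 6 semitones up).
An augmented fourth up from Cb is F (letter F, 6 semitones up).

F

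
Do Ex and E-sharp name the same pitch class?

No

Two spellings are enharmonically equivalent only if they share a pitch class.
Here E## → 6, E# → 5; 5 ≠ 6, so they are not.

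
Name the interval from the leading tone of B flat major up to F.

The leading tone of Bb major is A.
A up to F: letters A→F make it a sixth; 8 semitones makes it minor.

minor sixth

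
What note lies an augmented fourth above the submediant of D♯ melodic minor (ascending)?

The submediant of D# melodic minor (ascending) is B#.
An augmented fourth (6 semitones) above B# lands on the letter E, giving E##.

E##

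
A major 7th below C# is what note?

D

C down a major seventh is Db, so the target letter is D.
From C#, a major seventh is 11 semitones down: D.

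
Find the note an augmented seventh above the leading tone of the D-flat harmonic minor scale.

B#

The leading tone of Db harmonic minor is C.
An augmented seventh (12 semitones) above C lands on the letter B, giving B#.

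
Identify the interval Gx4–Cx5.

perfect fourth

The letter names run G→C, a span of 3 letter steps, so the interval is some kind of fourth.
G## to C## is 5 semitones. A perfect fourth is 5, so 5 makes it perfect.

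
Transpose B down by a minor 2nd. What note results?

A#

A second below B lands on the letter A.
A minor second spans 1 semitone, so B moves to pitch class 10. On the letter A that is A#.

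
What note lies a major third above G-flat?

A third above G lands on the letter B.
A major third spans 4 semitones, so Gb moves to pitch class 10. On the letter B that is Bb.

Bb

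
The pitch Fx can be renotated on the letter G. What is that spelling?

G

F## is pitch class 7. The letter G alone is pitch class 7.
Pitch class 7 on G needs no accidental: G.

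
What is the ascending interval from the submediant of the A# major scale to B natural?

diminished fourth

The submediant of A# major is F##.
F## up to B: letters F→B make it a fourth; 4 semitones makes it diminished.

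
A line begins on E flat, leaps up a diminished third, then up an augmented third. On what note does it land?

Bb

A diminished third up from Eb is Gbb (letter G, 2 semitones up).
An augmented third up from Gbb is Bb (letter B, 5 semitones up).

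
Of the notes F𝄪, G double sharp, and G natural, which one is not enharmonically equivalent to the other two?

G##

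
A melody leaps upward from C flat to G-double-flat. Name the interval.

The letter names run C→G, a span of 4 letter steps, so the interval is some kind of fifth.
Cb to Gbb is 6 semitones. A perfect fifth is 7, so 6 makes it diminished.

diminished fifth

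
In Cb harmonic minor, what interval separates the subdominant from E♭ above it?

major seventh

The subdominant of Cb harmonic minor is Fb.
Fb up to Eb: letters F→E make it a seventh; 11 semitones makes it major.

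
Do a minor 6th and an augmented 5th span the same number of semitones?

A minor sixth spans 8 semitones; an augmented fifth spans 8.
They are enharmonically equivalent.

Yes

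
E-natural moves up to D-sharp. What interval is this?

major seventh

The letter names run E→D, a span of 6 letter steps, so the interval is some kind of seventh.
E to D# is 11 semitones. A major seventh is 11, so 11 makes it major.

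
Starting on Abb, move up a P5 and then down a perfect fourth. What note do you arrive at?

Bbb

A perfect fifth up from Abb is Ebb (letter E, 7 semitones up).
A perfect fourth down from Ebb is Bbb (letter B, 5 semitones down).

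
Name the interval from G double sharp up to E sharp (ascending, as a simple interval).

The letter names run G→E, a span of 5 letter steps, so the interval is some kind of sixth.
G## to E# is 8 semitones. A major sixth is 9, so 8 makes it minor.

minor sixth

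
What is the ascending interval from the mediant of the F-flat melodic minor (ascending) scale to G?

The mediant of Fb melodic minor (ascending) is Abb.
Abb up to G: letters A→G make it a seventh; 12 semitones makes it augmented.

augmented seventh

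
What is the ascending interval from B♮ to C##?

augmented second

Counting letters B–C gives a second.
B→C## = 3 semitones, 1 wider than the major second (2), so augmented.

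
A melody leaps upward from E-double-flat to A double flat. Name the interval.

Counting letters E–F–G–A gives a fourth.
Ebb→Abb = 5 semitones, exactly the perfect fourth.

perfect fourth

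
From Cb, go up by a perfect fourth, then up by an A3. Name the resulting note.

A

A perfect fourth up from Cb is Fb (letter F, 5 semitones up).
An augmented third up from Fb is A (letter A, 5 semitones up).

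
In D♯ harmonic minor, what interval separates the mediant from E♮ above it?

minor seventh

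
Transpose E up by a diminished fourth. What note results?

Ab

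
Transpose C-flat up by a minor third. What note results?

A third above C lands on the letter E.
A minor third spans 3 semitones, so Cb moves to pitch class 2. On the letter E that is Ebb.

Ebb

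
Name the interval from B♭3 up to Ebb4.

diminished fourth

Counting letters B–C–D–E gives a fourth.
Bb→Ebb = 4 semitones, 1 narrower than the perfect fourth (5), so diminished.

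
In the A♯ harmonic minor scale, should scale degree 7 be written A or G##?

G##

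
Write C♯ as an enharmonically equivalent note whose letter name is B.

B##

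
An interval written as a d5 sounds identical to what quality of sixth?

doubly diminished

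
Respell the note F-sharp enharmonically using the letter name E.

Plain E sits 2 semitones below F#, so on the letter E the same pitch needs a double sharp: E##.

E##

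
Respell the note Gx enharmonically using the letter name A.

A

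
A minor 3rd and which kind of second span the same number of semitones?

augmented

A minor third spans 3 semitones.
A second spanning 3 semitones is augmented (the major second is 2).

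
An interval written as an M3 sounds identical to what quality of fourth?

A major third spans 4 semitones.
A fourth spanning 4 semitones is diminished (the perfect fourth is 5).

diminished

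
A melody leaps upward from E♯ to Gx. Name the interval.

major third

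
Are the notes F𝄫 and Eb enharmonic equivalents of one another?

Fbb = pitch class 3 and Eb = pitch class 3 — the same pitch class, so they are enharmonic equivalents.

Yes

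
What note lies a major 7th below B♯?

B down a major seventh is C, so the target letter is C.
From B#, a major seventh is 11 semitones down: C#.

C#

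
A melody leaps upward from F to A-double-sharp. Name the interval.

doubly augmented third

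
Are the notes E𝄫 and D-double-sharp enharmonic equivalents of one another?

Two spellings are enharmonically equivalent only if they share a pitch class.
Here Ebb → 2, D## → 4; 2 ≠ 4, so they are not.

No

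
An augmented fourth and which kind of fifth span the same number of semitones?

diminished

An augmented fourth spans 6 semitones.
A fifth spanning 6 semitones is diminished (the perfect fifth is 7).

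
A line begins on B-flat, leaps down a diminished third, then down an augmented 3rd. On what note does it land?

A diminished third down from Bb is G# (letter G, 2 semitones down).
An augmented third down from G# is Eb (letter E, 5 semitones down).

Eb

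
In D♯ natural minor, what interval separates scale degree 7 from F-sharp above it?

Scale degree 7 of D# natural minor is C#.
C# up to F#: letters C→F make it a fourth; 5 semitones makes it perfect.

perfect fourth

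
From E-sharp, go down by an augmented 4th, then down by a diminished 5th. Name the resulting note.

An augmented fourth down from E# is B (letter B, 6 semitones down).
A diminished fifth down from B is E# (letter E, 6 semitones down).

E#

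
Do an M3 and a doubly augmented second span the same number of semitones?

A major third spans 4 semitones; a doubly augmented second spans 4.
They are enharmonically equivalent.

Yes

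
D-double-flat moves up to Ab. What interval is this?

The letter names run D→A, a span of 4 letter steps, so the interval is some kind of fifth.
Dbb to Ab is 8 semitones. A perfect fifth is 7, so 8 makes it augmented.

augmented fifth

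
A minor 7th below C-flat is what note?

Db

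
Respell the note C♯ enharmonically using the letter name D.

Db

Plain D sits 1 semitone above C#, so on the letter D the same pitch needs a flat: Db.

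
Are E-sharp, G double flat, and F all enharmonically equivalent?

E# = pitch class 5 and Gbb = pitch class 5 and F = pitch class 5 — the same pitch class, so they are enharmonic equivalents.

Yes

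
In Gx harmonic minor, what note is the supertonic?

A##

Degree 2 takes the letter 1 step above G, which is A.
In harmonic minor, degree 2 sits 2 semitones above the tonic. G## + 2 semitones is pitch class 11, spelled on A as A##.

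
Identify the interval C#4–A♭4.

diminished sixth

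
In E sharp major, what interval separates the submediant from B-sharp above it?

minor seventh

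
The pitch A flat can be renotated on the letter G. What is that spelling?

Plain G sits 1 semitone below Ab, so on the letter G the same pitch needs a sharp: G#.

G#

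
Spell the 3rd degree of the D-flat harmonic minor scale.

The Db harmonic minor scale runs Db Eb Fb Gb Ab Bbb C.
Degree 3 is Fb.

Fb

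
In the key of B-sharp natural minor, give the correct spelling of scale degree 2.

The B# natural minor scale runs B# C## D# E# F## G# A#.
Degree 2 is C##.

C##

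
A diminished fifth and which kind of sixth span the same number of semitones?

doubly diminished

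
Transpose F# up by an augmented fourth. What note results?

A fourth above F lands on the letter B.
An augmented fourth spans 6 semitones, so F# moves to pitch class 0. On the letter B that is B#.

B#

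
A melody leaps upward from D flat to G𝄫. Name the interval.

diminished fourth

The letter names run D→G, a span of 3 letter steps, so the interval is some kind of fourth.
Db to Gbb is 4 semitones. A perfect fourth is 5, so 4 makes it diminished.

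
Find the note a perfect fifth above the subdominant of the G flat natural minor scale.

The subdominant of Gb natural minor is Cb.
A perfect fifth (7 semitones) above Cb lands on the letter G, giving Gb.

Gb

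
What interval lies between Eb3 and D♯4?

The letter names run E→D, a span of 6 letter steps, so the interval is some kind of seventh.
Eb to D# is 12 semitones. A major seventh is 11, so 12 makes it augmented.

augmented seventh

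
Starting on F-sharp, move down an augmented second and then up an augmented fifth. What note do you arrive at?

An augmented second down from F# is Eb (letter E, 3 semitones down).
An augmented fifth up from Eb is B (letter B, 8 semitones up).

B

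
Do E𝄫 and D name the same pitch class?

Yes

Ebb is pitch class 2; D is pitch class 2.
All spellings map to pitch class 2, so they are enharmonically equivalent.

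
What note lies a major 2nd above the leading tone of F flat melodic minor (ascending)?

F

The leading tone of Fb melodic minor (ascending) is Eb.
A major second (2 semitones) above Eb lands on the letter F, giving F.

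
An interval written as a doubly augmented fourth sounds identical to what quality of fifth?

perfect

A doubly augmented fourth spans 7 semitones.
A fifth spanning 7 semitones is perfect (the perfect fifth is 7).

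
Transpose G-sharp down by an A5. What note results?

C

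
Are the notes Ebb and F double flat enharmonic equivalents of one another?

Two spellings are enharmonically equivalent only if they share a pitch class.
Here Ebb → 2, Fbb → 3; 2 ≠ 3, so they are not.

No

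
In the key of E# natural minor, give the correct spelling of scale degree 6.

C#

Degree 6 takes the letter 5 steps above E, which is C.
In natural minor, degree 6 sits 8 semitones above the tonic. E# + 8 semitones is pitch class 1, spelled on C as C#.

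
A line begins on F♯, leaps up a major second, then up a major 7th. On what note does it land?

F##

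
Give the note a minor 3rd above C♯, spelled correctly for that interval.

E

C up a major third is E, so the target letter is E.
From C#, a minor third is 3 semitones up: E.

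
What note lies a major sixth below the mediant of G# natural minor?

The mediant of G# natural minor is B.
A major sixth (9 semitones) below B lands on the letter D, giving D.

D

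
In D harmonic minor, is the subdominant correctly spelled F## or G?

G

Each scale degree takes a distinct letter name. Degree 4 of a scale on D must use the letter G.
G and F## are enharmonically the same pitch, but only G uses the letter G, so it is the correct spelling here.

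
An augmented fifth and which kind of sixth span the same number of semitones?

minor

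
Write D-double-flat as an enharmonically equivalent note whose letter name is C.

C

Dbb is pitch class 0. The letter C alone is pitch class 0.
Pitch class 0 on C needs no accidental: C.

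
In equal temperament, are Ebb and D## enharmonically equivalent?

Two spellings are enharmonically equivalent only if they share a pitch class.
Here Ebb → 2, D## → 4; 2 ≠ 4, so they are not.

No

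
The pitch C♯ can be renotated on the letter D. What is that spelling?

Db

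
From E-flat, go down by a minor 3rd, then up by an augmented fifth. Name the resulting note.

A minor third down from Eb is C (letter C, 3 semitones down).
An augmented fifth up from C is G# (letter G, 8 semitones up).

G#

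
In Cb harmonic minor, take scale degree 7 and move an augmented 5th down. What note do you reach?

Ebb

Scale degree 7 of Cb harmonic minor is Bb.
An augmented fifth (8 semitones) below Bb lands on the letter E, giving Ebb.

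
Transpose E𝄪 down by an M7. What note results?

F##

A seventh below E lands on the letter F.
A major seventh spans 11 semitones, so E## moves to pitch class 7. On the letter F that is F##.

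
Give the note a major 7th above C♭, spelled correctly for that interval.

Bb

C up a major seventh is B, so the target letter is B.
From Cb, a major seventh is 11 semitones up: Bb.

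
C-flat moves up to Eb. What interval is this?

Counting letters C–D–E gives a third.
Cb→Eb = 4 semitones, exactly the major third.

major third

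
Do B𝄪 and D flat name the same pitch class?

B## = pitch class 1 and Db = pitch class 1 — the same pitch class, so they are enharmonic equivalents.

Yes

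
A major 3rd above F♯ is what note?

A#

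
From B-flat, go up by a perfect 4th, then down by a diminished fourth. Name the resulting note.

B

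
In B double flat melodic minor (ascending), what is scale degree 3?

Dbb

The Bbb melodic minor (ascending) scale runs Bbb Cb Dbb Ebb Fb Gb Ab.
Degree 3 is Dbb.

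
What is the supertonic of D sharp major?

E#

The D# major scale runs D# E# F## G# A# B# C##.
Degree 2 is E#.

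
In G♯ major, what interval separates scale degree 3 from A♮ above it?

diminished seventh

Scale degree 3 of G# major is B#.
B# up to A: letters B→A make it a seventh; 9 semitones makes it diminished.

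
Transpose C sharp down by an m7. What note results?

D#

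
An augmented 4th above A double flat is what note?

A fourth above A lands on the letter D.
An augmented fourth spans 6 semitones, so Abb moves to pitch class 1. On the letter D that is Db.

Db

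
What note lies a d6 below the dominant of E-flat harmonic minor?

The dominant of Eb harmonic minor is Bb.
A diminished sixth (7 semitones) below Bb lands on the letter D, giving D#.

D#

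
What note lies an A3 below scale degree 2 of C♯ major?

Bb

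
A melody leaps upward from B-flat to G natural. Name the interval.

The letter names run B→G, a span of 5 letter steps, so the interval is some kind of sixth.
Bb to G is 9 semitones. A major sixth is 9, so 9 makes it major.

major sixth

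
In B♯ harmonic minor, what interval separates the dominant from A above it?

diminished third

The dominant of B# harmonic minor is F##.
F## up to A: letters F→A make it a third; 2 semitones makes it diminished.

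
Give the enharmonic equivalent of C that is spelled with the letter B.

B#

C is pitch class 0. The letter B alone is pitch class 11.
To reach pitch class 0 from B requires an offset of +1 semitone, i.e. sharp: B#.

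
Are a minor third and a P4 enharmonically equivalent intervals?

No

A minor third spans 3 semitones; a perfect fourth spans 5.
The spans differ, so they are not enharmonic equivalents.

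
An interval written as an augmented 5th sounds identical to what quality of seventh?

An augmented fifth spans 8 semitones.
A seventh spanning 8 semitones is doubly diminished (the major seventh is 11).

doubly diminished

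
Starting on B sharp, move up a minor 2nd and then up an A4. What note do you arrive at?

F##

A minor second up from B# is C# (letter C, 1 semitone up).
An augmented fourth up from C# is F## (letter F, 6 semitones up).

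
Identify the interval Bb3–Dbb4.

diminished third

Counting letters B–C–D gives a third.
Bb→Dbb = 2 semitones, 2 narrower than the major third (4), so diminished.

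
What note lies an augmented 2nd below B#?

A second below B lands on the letter A.
An augmented second spans 3 semitones, so B# moves to pitch class 9. On the letter A that is A.

A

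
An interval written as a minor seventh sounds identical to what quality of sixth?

A minor seventh spans 10 semitones.
A sixth spanning 10 semitones is augmented (the major sixth is 9).

augmented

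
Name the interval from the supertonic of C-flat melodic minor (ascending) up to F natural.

major third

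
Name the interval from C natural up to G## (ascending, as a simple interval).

Counting letters C–D–E–F–G gives a fifth.
C→G## = 9 semitones, 2 wider than the perfect fifth (7), so doubly augmented.

doubly augmented fifth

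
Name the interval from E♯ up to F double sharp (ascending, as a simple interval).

The letter names run E→F, a span of 1 letter step, so the interval is some kind of second.
E# to F## is 2 semitones. A major second is 2, so 2 makes it major.

major second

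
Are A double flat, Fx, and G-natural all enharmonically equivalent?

Yes

Abb = pitch class 7 and F## = pitch class 7 and G = pitch class 7 — the same pitch class, so they are enharmonic equivalents.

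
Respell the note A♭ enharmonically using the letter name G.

G#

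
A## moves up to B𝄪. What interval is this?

The letter names run A→B, a span of 1 letter step, so the interval is some kind of second.
A## to B## is 2 semitones. A major second is 2, so 2 makes it major.

major second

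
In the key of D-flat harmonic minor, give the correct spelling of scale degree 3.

Fb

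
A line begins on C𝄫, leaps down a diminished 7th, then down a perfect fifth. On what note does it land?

Gb

A diminished seventh down from Cbb is Db (letter D, 9 semitones down).
A perfect fifth down from Db is Gb (letter G, 7 semitones down).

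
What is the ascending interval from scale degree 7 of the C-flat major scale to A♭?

Scale degree 7 of Cb major is Bb.
Bb up to Ab: letters B→A make it a seventh; 10 semitones makes it minor.

minor seventh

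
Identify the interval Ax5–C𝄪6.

The letter names run A→C, a span of 2 letter steps, so the interval is some kind of third.
A## to C## is 3 semitones. A major third is 4, so 3 makes it minor.

minor third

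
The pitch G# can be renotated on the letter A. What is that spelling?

G# is pitch class 8. The letter A alone is pitch class 9.
To reach pitch class 8 from A requires an offset of -1 semitone, i.e. flat: Ab.

Ab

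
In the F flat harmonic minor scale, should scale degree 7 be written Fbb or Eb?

Each scale degree takes a distinct letter name. Degree 7 of a scale on F must use the letter E.
Eb and Fbb are enharmonically the same pitch, but only Eb uses the letter E, so it is the correct spelling here.

Eb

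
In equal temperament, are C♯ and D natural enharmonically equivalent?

No

Two spellings are enharmonically equivalent only if they share a pitch class.
Here C# → 1, D → 2; 1 ≠ 2, so they are not.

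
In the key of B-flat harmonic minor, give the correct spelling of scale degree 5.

The Bb harmonic minor scale runs Bb C Db Eb F Gb A.
Degree 5 is F.

F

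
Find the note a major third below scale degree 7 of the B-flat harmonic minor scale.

Scale degree 7 of Bb harmonic minor is A.
A major third (4 semitones) below A lands on the letter F, giving F.

F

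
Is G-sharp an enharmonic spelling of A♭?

G# = pitch class 8 and Ab = pitch class 8 — the same pitch class, so they are enharmonic equivalents.

Yes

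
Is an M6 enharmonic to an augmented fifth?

No

A major sixth spans 9 semitones; an augmented fifth spans 8.
The spans differ, so they are not enharmonic equivalents.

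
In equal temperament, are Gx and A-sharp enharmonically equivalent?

No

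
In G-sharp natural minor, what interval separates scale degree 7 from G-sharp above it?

major second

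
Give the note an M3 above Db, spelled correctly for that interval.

D up a major third is F#, so the target letter is F.
From Db, a major third is 4 semitones up: F.

F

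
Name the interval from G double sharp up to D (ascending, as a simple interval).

Counting letters G–A–B–C–D gives a fifth.
G##→D = 5 semitones, 2 narrower than the perfect fifth (7), so doubly diminished.

doubly diminished fifth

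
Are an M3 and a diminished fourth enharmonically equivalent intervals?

A major third spans 4 semitones; a diminished fourth spans 4.
They are enharmonically equivalent.

Yes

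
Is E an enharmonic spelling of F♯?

E is pitch class 4; F# is pitch class 6.
The pitch classes differ (4 vs. 6), so they are not enharmonic equivalents.

No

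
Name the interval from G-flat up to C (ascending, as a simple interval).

The letter names run G→C, a span of 3 letter steps, so the interval is some kind of fourth.
Gb to C is 6 semitones. A perfect fourth is 5, so 6 makes it augmented.

augmented fourth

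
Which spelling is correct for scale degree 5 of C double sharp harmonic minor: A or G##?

G##

Each scale degree takes a distinct letter name. Degree 5 of a scale on C must use the letter G.
G## and A are enharmonically the same pitch, but only G## uses the letter G, so it is the correct spelling here.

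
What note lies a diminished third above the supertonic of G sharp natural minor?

The supertonic of G# natural minor is A#.
A diminished third (2 semitones) above A# lands on the letter C, giving C.

C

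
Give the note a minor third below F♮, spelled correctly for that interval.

A third below F lands on the letter D.
A minor third spans 3 semitones, so F moves to pitch class 2. On the letter D that is D.

D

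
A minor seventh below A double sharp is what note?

A seventh below A lands on the letter B.
A minor seventh spans 10 semitones, so A## moves to pitch class 1. On the letter B that is B##.

B##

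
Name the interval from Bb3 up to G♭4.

minor sixth

The letter names run B→G, a span of 5 letter steps, so the interval is some kind of sixth.
Bb to Gb is 8 semitones. A major sixth is 9, so 8 makes it minor.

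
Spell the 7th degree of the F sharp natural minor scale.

The F# natural minor scale runs F# G# A B C# D E.
Degree 7 is E.

E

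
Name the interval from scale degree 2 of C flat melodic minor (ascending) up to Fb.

Scale degree 2 of Cb melodic minor (ascending) is Db.
Db up to Fb: letters D→F make it a third; 3 semitones makes it minor.

minor third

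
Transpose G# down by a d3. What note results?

A third below G lands on the letter E.
A diminished third spans 2 semitones, so G# moves to pitch class 6. On the letter E that is E##.

E##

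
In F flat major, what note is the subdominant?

Bbb

Degree 4 takes the letter 3 steps above F, which is B.
In major, degree 4 sits 5 semitones above the tonic. Fb + 5 semitones is pitch class 9, spelled on B as Bbb.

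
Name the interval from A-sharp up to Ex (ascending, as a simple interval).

augmented fifth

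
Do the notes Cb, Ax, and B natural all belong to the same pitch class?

Yes

Cb is pitch class 11; A## is pitch class 11; B is pitch class 11.
All spellings map to pitch class 11, so they are enharmonically equivalent.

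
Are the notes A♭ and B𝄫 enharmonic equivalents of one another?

No

Ab is pitch class 8; Bbb is pitch class 9.
The pitch classes differ (8 vs. 9), so they are not enharmonic equivalents.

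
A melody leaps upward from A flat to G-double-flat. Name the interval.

Counting letters A–B–C–D–E–F–G gives a seventh.
Ab→Gbb = 9 semitones, 2 narrower than the major seventh (11), so diminished.

diminished seventh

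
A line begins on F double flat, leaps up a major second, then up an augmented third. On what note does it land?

A major second up from Fbb is Gbb (letter G, 2 semitones up).
An augmented third up from Gbb is Bb (letter B, 5 semitones up).

Bb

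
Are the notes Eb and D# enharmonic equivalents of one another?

Eb = pitch class 3 and D# = pitch class 3 — the same pitch class, so they are enharmonic equivalents.

Yes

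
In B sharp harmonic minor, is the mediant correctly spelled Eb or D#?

D#

Each scale degree takes a distinct letter name. Degree 3 of a scale on B must use the letter D.
D# and Eb are enharmonically the same pitch, but only D# uses the letter D, so it is the correct spelling here.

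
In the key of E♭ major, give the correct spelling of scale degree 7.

D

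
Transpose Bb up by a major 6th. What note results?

G

B up a major sixth is G#, so the target letter is G.
From Bb, a major sixth is 9 semitones up: G.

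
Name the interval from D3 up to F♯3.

The letter names run D→F, a span of 2 letter steps, so the interval is some kind of third.
D to F# is 4 semitones. A major third is 4, so 4 makes it major.

major third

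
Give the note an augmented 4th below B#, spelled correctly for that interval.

A fourth below B lands on the letter F.
An augmented fourth spans 6 semitones, so B# moves to pitch class 6. On the letter F that is F#.

F#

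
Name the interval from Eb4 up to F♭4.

minor second

The letter names run E→F, a span of 1 letter step, so the interval is some kind of second.
Eb to Fb is 1 semitone. A major second is 2, so 1 makes it minor.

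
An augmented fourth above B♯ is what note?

A fourth above B lands on the letter E.
An augmented fourth spans 6 semitones, so B# moves to pitch class 6. On the letter E that is E##.

E##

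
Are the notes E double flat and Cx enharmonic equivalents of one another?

Ebb = pitch class 2 and C## = pitch class 2 — the same pitch class, so they are enharmonic equivalents.

Yes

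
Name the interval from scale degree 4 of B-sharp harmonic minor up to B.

diminished fifth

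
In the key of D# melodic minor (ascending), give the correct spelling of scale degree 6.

B#

Degree 6 takes the letter 5 steps above D, which is B.
In melodic minor (ascending), degree 6 sits 9 semitones above the tonic. D# + 9 semitones is pitch class 0, spelled on B as B#.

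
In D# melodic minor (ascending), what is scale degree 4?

The D# melodic minor (ascending) scale runs D# E# F# G# A# B# C##.
Degree 4 is G#.

G#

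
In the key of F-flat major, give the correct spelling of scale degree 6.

Db

Degree 6 takes the letter 5 steps above F, which is D.
In major, degree 6 sits 9 semitones above the tonic. Fb + 9 semitones is pitch class 1, spelled on D as Db.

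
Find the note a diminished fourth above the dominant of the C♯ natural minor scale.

The dominant of C# natural minor is G#.
A diminished fourth (4 semitones) above G# lands on the letter C, giving C.

C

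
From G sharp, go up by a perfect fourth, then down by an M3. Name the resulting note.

A

A perfect fourth up from G# is C# (letter C, 5 semitones up).
A major third down from C# is A (letter A, 4 semitones down).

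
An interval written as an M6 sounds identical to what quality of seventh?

diminished

A major sixth spans 9 semitones.
A seventh spanning 9 semitones is diminished (the major seventh is 11).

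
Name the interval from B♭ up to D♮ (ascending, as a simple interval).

The letter names run B→D, a span of 2 letter steps, so the interval is some kind of third.
Bb to D is 4 semitones. A major third is 4, so 4 makes it major.

major third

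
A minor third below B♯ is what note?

B down a major third is G, so the target letter is G.
From B#, a minor third is 3 semitones down: G##.

G##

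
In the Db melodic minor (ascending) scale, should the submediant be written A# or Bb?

Each scale degree takes a distinct letter name. Degree 6 of a scale on D must use the letter B.
Bb and A# are enharmonically the same pitch, but only Bb uses the letter B, so it is the correct spelling here.

Bb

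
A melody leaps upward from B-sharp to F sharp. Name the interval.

The letter names run B→F, a span of 4 letter steps, so the interval is some kind of fifth.
B# to F# is 6 semitones. A perfect fifth is 7, so 6 makes it diminished.

diminished fifth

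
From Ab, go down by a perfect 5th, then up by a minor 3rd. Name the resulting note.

A perfect fifth down from Ab is Db (letter D, 7 semitones down).
A minor third up from Db is Fb (letter F, 3 semitones up).

Fb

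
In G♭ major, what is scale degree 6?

Eb

Degree 6 takes the letter 5 steps above G, which is E.
In major, degree 6 sits 9 semitones above the tonic. Gb + 9 semitones is pitch class 3, spelled on E as Eb.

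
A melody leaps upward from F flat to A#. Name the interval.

Counting letters F–G–A gives a third.
Fb→A# = 6 semitones, 2 wider than the major third (4), so doubly augmented.

doubly augmented third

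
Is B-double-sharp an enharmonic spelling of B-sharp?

Two spellings are enharmonically equivalent only if they share a pitch class.
Here B## → 1, B# → 0; 0 ≠ 1, so they are not.

No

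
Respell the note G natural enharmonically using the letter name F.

G is pitch class 7. The letter F alone is pitch class 5.
To reach pitch class 7 from F requires an offset of +2 semitones, i.e. double sharp: F##.

F##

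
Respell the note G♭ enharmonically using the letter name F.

F#

Gb is pitch class 6. The letter F alone is pitch class 5.
To reach pitch class 6 from F requires an offset of +1 semitone, i.e. sharp: F#.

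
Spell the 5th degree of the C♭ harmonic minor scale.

Degree 5 takes the letter 4 steps above C, which is G.
In harmonic minor, degree 5 sits 7 semitones above the tonic. Cb + 7 semitones is pitch class 6, spelled on G as Gb.

Gb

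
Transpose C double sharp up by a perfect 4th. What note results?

F##

A fourth above C lands on the letter F.
A perfect fourth spans 5 semitones, so C## moves to pitch class 7. On the letter F that is F##.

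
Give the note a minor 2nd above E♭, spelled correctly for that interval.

E up a major second is F#, so the target letter is F.
From Eb, a minor second is 1 semitone up: Fb.

Fb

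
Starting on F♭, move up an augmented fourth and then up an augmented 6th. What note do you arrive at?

G#

An augmented fourth up from Fb is Bb (letter B, 6 semitones up).
An augmented sixth up from Bb is G# (letter G, 10 semitones up).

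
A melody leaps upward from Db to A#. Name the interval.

doubly augmented fifth

Counting letters D–E–F–G–A gives a fifth.
Db→A# = 9 semitones, 2 wider than the perfect fifth (7), so doubly augmented.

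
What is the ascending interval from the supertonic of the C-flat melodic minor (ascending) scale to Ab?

The supertonic of Cb melodic minor (ascending) is Db.
Db up to Ab: letters D→A make it a fifth; 7 semitones makes it perfect.

perfect fifth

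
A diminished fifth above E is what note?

Bb

E up a perfect fifth is B, so the target letter is B.
From E, a diminished fifth is 6 semitones up: Bb.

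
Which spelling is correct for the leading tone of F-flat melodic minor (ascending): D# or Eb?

Each scale degree takes a distinct letter name. Degree 7 of a scale on F must use the letter E.
Eb and D# are enharmonically the same pitch, but only Eb uses the letter E, so it is the correct spelling here.

Eb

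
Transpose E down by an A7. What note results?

E down a major seventh is F, so the target letter is F.
From E, an augmented seventh is 12 semitones down: Fb.

Fb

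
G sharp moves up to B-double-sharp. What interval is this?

Counting letters G–A–B gives a third.
G#→B## = 5 semitones, 1 wider than the major third (4), so augmented.

augmented third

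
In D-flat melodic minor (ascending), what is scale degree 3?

Fb

The Db melodic minor (ascending) scale runs Db Eb Fb Gb Ab Bb C.
Degree 3 is Fb.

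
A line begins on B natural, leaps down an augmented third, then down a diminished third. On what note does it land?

An augmented third down from B is Gb (letter G, 5 semitones down).
A diminished third down from Gb is E (letter E, 2 semitones down).

E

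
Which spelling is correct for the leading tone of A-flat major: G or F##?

G

Each scale degree takes a distinct letter name. Degree 7 of a scale on A must use the letter G.
G and F## are enharmonically the same pitch, but only G uses the letter G, so it is the correct spelling here.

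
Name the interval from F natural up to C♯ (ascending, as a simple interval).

Counting letters F–G–A–B–C gives a fifth.
F→C# = 8 semitones, 1 wider than the perfect fifth (7), so augmented.

augmented fifth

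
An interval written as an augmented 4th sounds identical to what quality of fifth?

An augmented fourth spans 6 semitones.
A fifth spanning 6 semitones is diminished (the perfect fifth is 7).

diminished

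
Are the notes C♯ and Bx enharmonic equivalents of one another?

Yes

C# is pitch class 1; B## is pitch class 1.
All spellings map to pitch class 1, so they are enharmonically equivalent.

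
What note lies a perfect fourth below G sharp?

D#

G down a perfect fourth is D, so the target letter is D.
From G#, a perfect fourth is 5 semitones down: D#.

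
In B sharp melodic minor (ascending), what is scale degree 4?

The B# melodic minor (ascending) scale runs B# C## D# E# F## G## A##.
Degree 4 is E#.

E#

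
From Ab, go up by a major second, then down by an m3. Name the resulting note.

G

A major second up from Ab is Bb (letter B, 2 semitones up).
A minor third down from Bb is G (letter G, 3 semitones down).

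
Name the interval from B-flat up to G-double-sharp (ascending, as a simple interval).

The letter names run B→G, a span of 5 letter steps, so the interval is some kind of sixth.
Bb to G## is 11 semitones. A major sixth is 9, so 11 makes it doubly augmented.

doubly augmented sixth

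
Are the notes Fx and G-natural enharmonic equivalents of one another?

F## = pitch class 7 and G = pitch class 7 — the same pitch class, so they are enharmonic equivalents.

Yes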